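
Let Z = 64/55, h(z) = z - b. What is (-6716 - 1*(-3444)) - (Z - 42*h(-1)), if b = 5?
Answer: -193884/55 ≈ -3525.2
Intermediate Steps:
h(z) = -5 + z (h(z) = z - 1*5 = z - 5 = -5 + z)
Z = 64/55 (Z = 64*(1/55) = 64/55 ≈ 1.1636)
(-6716 - 1*(-3444)) - (Z - 42*h(-1)) = (-6716 - 1*(-3444)) - (64/55 - 42*(-5 - 1)) = (-6716 + 3444) - (64/55 - 42*(-6)) = -3272 - (64/55 + 252) = -3272 - 1*13924/55 = -3272 - 13924/55 = -193884/55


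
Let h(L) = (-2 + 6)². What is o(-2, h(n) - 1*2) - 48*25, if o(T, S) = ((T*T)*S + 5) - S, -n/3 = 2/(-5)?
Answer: -1153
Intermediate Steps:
n = 6/5 (n = -6/(-5) = -6*(-1)/5 = -3*(-⅖) = 6/5 ≈ 1.2000)
h(L) = 16 (h(L) = 4² = 16)
o(T, S) = 5 - S + S*T² (o(T, S) = (T²*S + 5) - S = (S*T² + 5) - S = (5 + S*T²) - S = 5 - S + S*T²)
o(-2, h(n) - 1*2) - 48*25 = (5 - (16 - 1*2) + (16 - 1*2)*(-2)²) - 48*25 = (5 - (16 - 2) + (16 - 2)*4) - 1200 = (5 - 1*14 + 14*4) - 1200 = (5 - 14 + 56) - 1200 = 47 - 1200 = -1153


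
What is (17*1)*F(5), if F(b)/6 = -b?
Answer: -510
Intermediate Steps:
F(b) = -6*b (F(b) = 6*(-b) = -6*b)
(17*1)*F(5) = (17*1)*(-6*5) = 17*(-30) = -510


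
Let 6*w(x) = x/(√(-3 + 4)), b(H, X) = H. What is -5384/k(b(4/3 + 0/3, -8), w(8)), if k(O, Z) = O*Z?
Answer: -6057/2 ≈ -3028.5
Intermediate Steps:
w(x) = x/6 (w(x) = (x/(√(-3 + 4)))/6 = (x/(√1))/6 = (x/1)/6 = (x*1)/6 = x/6)
-5384/k(b(4/3 + 0/3, -8), w(8)) = -5384*3/(4*(4/3 + 0/3)) = -5384*3/(4*(4*(⅓) + 0*(⅓))) = -5384*3/(4*(4/3 + 0)) = -5384/((4/3)*(4/3)) = -5384/16/9 = -5384*9/16 = -6057/2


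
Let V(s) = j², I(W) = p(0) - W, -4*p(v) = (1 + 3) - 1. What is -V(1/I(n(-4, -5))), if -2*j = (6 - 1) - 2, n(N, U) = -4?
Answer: -9/4 ≈ -2.2500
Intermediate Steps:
j = -3/2 (j = -((6 - 1) - 2)/2 = -(5 - 2)/2 = -½*3 = -3/2 ≈ -1.5000)
p(v) = -¾ (p(v) = -((1 + 3) - 1)/4 = -(4 - 1)/4 = -¼*3 = -¾)
I(W) = -¾ - W
V(s) = 9/4 (V(s) = (-3/2)² = 9/4)
-V(1/I(n(-4, -5))) = -1*9/4 = -9/4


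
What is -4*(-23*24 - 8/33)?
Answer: 72896/33 ≈ 2209.0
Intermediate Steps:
-4*(-23*24 - 8/33) = -4*(-552 - 8*1/33) = -4*(-552 - 8/33) = -4*(-18224/33) = 72896/33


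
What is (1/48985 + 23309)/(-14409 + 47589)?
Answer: 190298561/270887050 ≈ 0.70250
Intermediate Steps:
(1/48985 + 23309)/(-14409 + 47589) = (1/48985 + 23309)/33180 = (1141791366/48985)*(1/33180) = 190298561/270887050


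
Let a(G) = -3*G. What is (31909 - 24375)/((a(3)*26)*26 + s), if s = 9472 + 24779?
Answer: 7534/28167 ≈ 0.26748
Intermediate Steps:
s = 34251
(31909 - 24375)/((a(3)*26)*26 + s) = (31909 - 24375)/((-3*3*26)*26 + 34251) = 7534/(-9*26*26 + 34251) = 7534/(-234*26 + 34251) = 7534/(-6084 + 34251) = 7534/28167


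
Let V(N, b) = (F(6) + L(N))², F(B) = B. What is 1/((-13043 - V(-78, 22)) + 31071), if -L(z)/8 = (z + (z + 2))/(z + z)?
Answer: 1521/27415112 ≈ 5.5480e-5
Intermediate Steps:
L(z) = -4*(2 + 2*z)/z (L(z) = -8*(z + (z + 2))/(z + z) = -8*(z + (2 + z))/(2*z) = -8*(2 + 2*z)*1/(2*z) = -4*(2 + 2*z)/z)
V(N, b) = (-2 - 8/N)² (V(N, b) = (6 + (-8 - 8/N))² = (-2 - 8/N)²)
1/((-13043 - V(-78, 22)) + 31071) = 1/((-13043 - 4*(4 - 78)²/(-78)²) + 31071) = 1/((-13043 - 4*(-74)²/6084) + 31071) = 1/((-13043 - 4*5476/6084) + 31071) = 1/((-13043 - 1*5476/1521) + 31071) = 1/((-13043 - 5476/1521) + 31071) = 1/(-19843879/1521 + 31071) = 1/(27415112/1521) = 1521/27415112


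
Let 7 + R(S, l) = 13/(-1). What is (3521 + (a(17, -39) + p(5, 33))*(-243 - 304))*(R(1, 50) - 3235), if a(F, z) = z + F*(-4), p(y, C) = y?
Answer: -193070325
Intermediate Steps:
R(S, l) = -20 (R(S, l) = -7 + 13/(-1) = -7 + 13*(-1) = -7 - 13 = -20)
a(F, z) = z - 4*F
(3521 + (a(17, -39) + p(5, 33))*(-243 - 304))*(R(1, 50) - 3235) = (3521 + ((-39 - 4*17) + 5)*(-243 - 304))*(-20 - 3235) = (3521 + ((-39 - 68) + 5)*(-547))*(-3255) = (3521 + (-107 + 5)*(-547))*(-3255) = (3521 - 102*(-547))*(-3255) = (3521 + 55794)*(-3255) = 59315*(-3255) = -193070325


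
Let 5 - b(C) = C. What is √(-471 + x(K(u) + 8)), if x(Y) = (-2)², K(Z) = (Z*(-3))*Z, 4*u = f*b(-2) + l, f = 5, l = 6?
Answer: I*√467 ≈ 21.61*I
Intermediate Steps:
b(C) = 5 - C
u = 41/4 (u = (5*(5 - 1*(-2)) + 6)/4 = (5*(5 + 2) + 6)/4 = (5*7 + 6)/4 = (35 + 6)/4 = (¼)*41 = 41/4 ≈ 10.250)
K(Z) = -3*Z² (K(Z) = (-3*Z)*Z = -3*Z²)
x(Y) = 4
√(-471 + x(K(u) + 8)) = √(-471 + 4) = √(-467) = I*√467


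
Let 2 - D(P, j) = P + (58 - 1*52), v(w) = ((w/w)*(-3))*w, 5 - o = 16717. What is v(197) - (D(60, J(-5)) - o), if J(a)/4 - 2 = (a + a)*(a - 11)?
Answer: -17239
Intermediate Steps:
o = -16712 (o = 5 - 1*16717 = 5 - 16717 = -16712)
J(a) = 8 + 8*a*(-11 + a) (J(a) = 8 + 4*((a + a)*(a - 11)) = 8 + 4*((2*a)*(-11 + a)) = 8 + 4*(2*a*(-11 + a)) = 8 + 8*a*(-11 + a))
v(w) = -3*w (v(w) = (1*(-3))*w = -3*w)
D(P, j) = -4 - P (D(P, j) = 2 - (P + (58 - 1*52)) = 2 - (P + (58 - 52)) = 2 - (P + 6) = 2 - (6 + P) = 2 + (-6 - P) = -4 - P)
v(197) - (D(60, J(-5)) - o) = -3*197 - ((-4 - 1*60) - 1*(-16712)) = -591 - ((-4 - 60) + 16712) = -591 - (-64 + 16712) = -591 - 1*16648 = -591 - 16648 = -17239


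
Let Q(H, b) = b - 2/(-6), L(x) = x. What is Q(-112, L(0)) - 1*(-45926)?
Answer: 137779/3 ≈ 45926.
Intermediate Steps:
Q(H, b) = ⅓ + b (Q(H, b) = b - ⅙*(-2) = b + ⅓ = ⅓ + b)
Q(-112, L(0)) - 1*(-45926) = (⅓ + 0) - 1*(-45926) = ⅓ + 45926 = 137779/3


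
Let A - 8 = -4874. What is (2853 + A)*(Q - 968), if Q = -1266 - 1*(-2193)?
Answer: 82533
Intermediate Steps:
A = -4866 (A = 8 - 4874 = -4866)
Q = 927 (Q = -1266 + 2193 = 927)
(2853 + A)*(Q - 968) = (2853 - 4866)*(927 - 968) = -2013*(-41) = 82533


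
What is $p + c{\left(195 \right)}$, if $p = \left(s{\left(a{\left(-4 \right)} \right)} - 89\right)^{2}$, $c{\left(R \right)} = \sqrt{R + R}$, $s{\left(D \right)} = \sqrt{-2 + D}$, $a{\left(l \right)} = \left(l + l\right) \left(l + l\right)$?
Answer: $\sqrt{390} + \left(89 - \sqrt{62}\right)^{2} \approx 6601.2$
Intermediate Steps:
$a{\left(l \right)} = 4 l^{2}$ ($a{\left(l \right)} = 2 l 2 l = 4 l^{2}$)
$c{\left(R \right)} = \sqrt{2} \sqrt{R}$ ($c{\left(R \right)} = \sqrt{2 R} = \sqrt{2} \sqrt{R}$)
$p = \left(-89 + \sqrt{62}\right)^{2}$ ($p = \left(\sqrt{-2 + 4 \left(-4\right)^{2}} - 89\right)^{2} = \left(\sqrt{-2 + 4 \cdot 16} - 89\right)^{2} = \left(\sqrt{-2 + 64} - 89\right)^{2} = \left(\sqrt{62} - 89\right)^{2} = \left(-89 + \sqrt{62}\right)^{2} \approx 6581.4$)
$p + c{\left(195 \right)} = \left(89 - \sqrt{62}\right)^{2} + \sqrt{2} \sqrt{195} = \left(89 - \sqrt{62}\right)^{2} + \sqrt{390} = \sqrt{390} + \left(89 - \sqrt{62}\right)^{2}$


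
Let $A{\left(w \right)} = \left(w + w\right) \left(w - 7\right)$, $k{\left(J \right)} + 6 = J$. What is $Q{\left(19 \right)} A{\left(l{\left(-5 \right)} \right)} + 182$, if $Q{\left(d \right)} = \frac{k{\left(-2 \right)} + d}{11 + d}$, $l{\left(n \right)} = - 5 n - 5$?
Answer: $\frac{1118}{3} \approx 372.67$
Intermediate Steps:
$k{\left(J \right)} = -6 + J$
$l{\left(n \right)} = -5 - 5 n$
$A{\left(w \right)} = 2 w \left(-7 + w\right)$
$Q{\left(d \right)} = \frac{-8 + d}{11 + d}$ ($Q{\left(d \right)} = \frac{\left(-6 - 2\right) + d}{11 + d} = \frac{-8 + d}{11 + d}$)
$Q{\left(19 \right)} A{\left(l{\left(-5 \right)} \right)} + 182 = \frac{-8 + 19}{11 + 19} \cdot 2 \left(-5 - -25\right) \left(-7 - -20\right) + 182 = \frac{1}{30} \cdot 11 \cdot 2 \left(-5 + 25\right) \left(-7 + \left(-5 + 25\right)\right) + 182 = \frac{1}{30} \cdot 11 \cdot 2 \cdot 20 \left(-7 + 20\right) + 182 = \frac{11 \cdot 2 \cdot 20 \cdot 13}{30} + 182 = \frac{11}{30} \cdot 520 + 182 = \frac{572}{3} + 182 = \frac{1118}{3}$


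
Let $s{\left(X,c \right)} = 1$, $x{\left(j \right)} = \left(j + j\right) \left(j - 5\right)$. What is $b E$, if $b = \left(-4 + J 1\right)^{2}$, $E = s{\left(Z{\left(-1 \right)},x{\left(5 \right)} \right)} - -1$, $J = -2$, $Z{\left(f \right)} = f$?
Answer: $72$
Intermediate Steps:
$x{\left(j \right)} = 2 j \left(-5 + j\right)$
$E = 2$ ($E = 1 - -1 = 1 + 1 = 2$)
$b = 36$ ($b = \left(-4 - 2\right)^{2} = \left(-6\right)^{2} = 36$)
$b E = 36 \cdot 2 = 72$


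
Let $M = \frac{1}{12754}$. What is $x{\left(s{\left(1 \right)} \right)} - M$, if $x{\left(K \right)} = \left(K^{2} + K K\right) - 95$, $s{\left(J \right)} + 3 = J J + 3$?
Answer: $- \frac{1186123}{12754} \approx -93.0$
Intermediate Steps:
$s{\left(J \right)} = J^{2}$ ($s{\left(J \right)} = -3 + \left(J J + 3\right) = -3 + \left(J^{2} + 3\right) = -3 + \left(3 + J^{2}\right) = J^{2}$)
$x{\left(K \right)} = -95 + 2 K^{2}$ ($x{\left(K \right)} = \left(K^{2} + K^{2}\right) - 95 = 2 K^{2} - 95 = -95 + 2 K^{2}$)
$M = \frac{1}{12754} \approx 7.8407 \cdot 10^{-5}$
$x{\left(s{\left(1 \right)} \right)} - M = \left(-95 + 2 \left(1^{2}\right)^{2}\right) - \frac{1}{12754} = \left(-95 + 2 \cdot 1^{2}\right) - \frac{1}{12754} = \left(-95 + 2 \cdot 1\right) - \frac{1}{12754} = \left(-95 + 2\right) - \frac{1}{12754} = -93 - \frac{1}{12754} = - \frac{1186123}{12754}$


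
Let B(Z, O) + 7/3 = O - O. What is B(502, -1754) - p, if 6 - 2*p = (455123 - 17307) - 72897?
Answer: 1094725/6 ≈ 1.8245e+5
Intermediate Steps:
B(Z, O) = -7/3 (B(Z, O) = -7/3 + (O - O) = -7/3 + 0 = -7/3)
p = -364913/2 (p = 3 - ((455123 - 17307) - 72897)/2 = 3 - (437816 - 72897)/2 = 3 - 1/2*364919 = 3 - 364919/2 = -364913/2 ≈ -1.8246e+5)
B(502, -1754) - p = -7/3 - 1*(-364913/2) = -7/3 + 364913/2 = 1094725/6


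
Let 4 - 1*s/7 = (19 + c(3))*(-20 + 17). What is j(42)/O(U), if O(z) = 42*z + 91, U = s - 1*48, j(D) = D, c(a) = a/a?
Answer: 6/2413 ≈ 0.0024865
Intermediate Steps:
c(a) = 1
s = 448 (s = 28 - 7*(19 + 1)*(-20 + 17) = 28 - 140*(-3) = 28 - 7*(-60) = 28 + 420 = 448)
U = 400 (U = 448 - 1*48 = 448 - 48 = 400)
O(z) = 91 + 42*z
j(42)/O(U) = 42/(91 + 42*400) = 42/(91 + 16800) = 42/16891 = 42*(1/16891) = 6/2413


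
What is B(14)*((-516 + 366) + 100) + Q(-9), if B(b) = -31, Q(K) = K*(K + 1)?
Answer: 1622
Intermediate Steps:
Q(K) = K*(1 + K)
B(14)*((-516 + 366) + 100) + Q(-9) = -31*((-516 + 366) + 100) - 9*(1 - 9) = -31*(-150 + 100) - 9*(-8) = -31*(-50) + 72 = 1550 + 72 = 1622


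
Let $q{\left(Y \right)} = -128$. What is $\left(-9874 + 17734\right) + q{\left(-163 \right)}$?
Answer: $7732$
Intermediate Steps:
$\left(-9874 + 17734\right) + q{\left(-163 \right)} = \left(-9874 + 17734\right) - 128 = 7860 - 128 = 7732$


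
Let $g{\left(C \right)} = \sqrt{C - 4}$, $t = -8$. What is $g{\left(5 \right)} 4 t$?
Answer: $-32$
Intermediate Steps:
$g{\left(C \right)} = \sqrt{-4 + C}$
$g{\left(5 \right)} 4 t = \sqrt{-4 + 5} \cdot 4 \left(-8\right) = \sqrt{1} \cdot 4 \left(-8\right) = 1 \cdot 4 \left(-8\right) = 4 \left(-8\right) = -32$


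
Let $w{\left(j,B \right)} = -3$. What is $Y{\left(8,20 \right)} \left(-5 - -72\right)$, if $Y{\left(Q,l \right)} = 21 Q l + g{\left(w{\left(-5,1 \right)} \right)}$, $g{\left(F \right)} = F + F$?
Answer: $224718$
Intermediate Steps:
$g{\left(F \right)} = 2 F$
$Y{\left(Q,l \right)} = -6 + 21 Q l$ ($Y{\left(Q,l \right)} = 21 Q l + 2 \left(-3\right) = 21 Q l - 6 = -6 + 21 Q l$)
$Y{\left(8,20 \right)} \left(-5 - -72\right) = \left(-6 + 21 \cdot 8 \cdot 20\right) \left(-5 - -72\right) = \left(-6 + 3360\right) \left(-5 + 72\right) = 3354 \cdot 67 = 224718$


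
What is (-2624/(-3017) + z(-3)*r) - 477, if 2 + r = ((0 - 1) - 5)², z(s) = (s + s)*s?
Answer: 409919/3017 ≈ 135.87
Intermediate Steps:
z(s) = 2*s² (z(s) = (2*s)*s = 2*s²)
r = 34 (r = -2 + ((0 - 1) - 5)² = -2 + (-1 - 5)² = -2 + (-6)² = -2 + 36 = 34)
(-2624/(-3017) + z(-3)*r) - 477 = (-2624/(-3017) + (2*(-3)²)*34) - 477 = (-2624*(-1/3017) + (2*9)*34) - 477 = (2624/3017 + 18*34) - 477 = (2624/3017 + 612) - 477 = 1849028/3017 - 477 = 409919/3017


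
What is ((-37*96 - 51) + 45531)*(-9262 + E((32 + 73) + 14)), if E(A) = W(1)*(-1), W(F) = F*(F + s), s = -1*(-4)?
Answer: -388546776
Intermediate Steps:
s = 4
W(F) = F*(4 + F) (W(F) = F*(F + 4) = F*(4 + F))
E(A) = -5 (E(A) = (1*(4 + 1))*(-1) = (1*5)*(-1) = 5*(-1) = -5)
((-37*96 - 51) + 45531)*(-9262 + E((32 + 73) + 14)) = ((-37*96 - 51) + 45531)*(-9262 - 5) = ((-3552 - 51) + 45531)*(-9267) = (-3603 + 45531)*(-9267) = 41928*(-9267) = -388546776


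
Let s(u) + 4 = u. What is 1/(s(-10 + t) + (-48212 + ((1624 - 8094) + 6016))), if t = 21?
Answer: -1/48659 ≈ -2.0551e-5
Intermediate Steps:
s(u) = -4 + u
1/(s(-10 + t) + (-48212 + ((1624 - 8094) + 6016))) = 1/((-4 + (-10 + 21)) + (-48212 + ((1624 - 8094) + 6016))) = 1/((-4 + 11) + (-48212 + (-6470 + 6016))) = 1/(7 + (-48212 - 454)) = 1/(7 - 48666) = 1/(-48659) = -1/48659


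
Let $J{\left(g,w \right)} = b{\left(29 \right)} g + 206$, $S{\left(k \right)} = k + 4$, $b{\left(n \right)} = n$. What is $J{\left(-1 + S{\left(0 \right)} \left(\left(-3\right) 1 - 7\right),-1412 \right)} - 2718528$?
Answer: $-2719511$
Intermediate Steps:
$S{\left(k \right)} = 4 + k$
$J{\left(g,w \right)} = 206 + 29 g$ ($J{\left(g,w \right)} = 29 g + 206 = 206 + 29 g$)
$J{\left(-1 + S{\left(0 \right)} \left(\left(-3\right) 1 - 7\right),-1412 \right)} - 2718528 = \left(206 + 29 \left(-1 + \left(4 + 0\right) \left(\left(-3\right) 1 - 7\right)\right)\right) - 2718528 = \left(206 + 29 \left(-1 + 4 \left(-3 - 7\right)\right)\right) - 2718528 = \left(206 + 29 \left(-1 + 4 \left(-10\right)\right)\right) - 2718528 = \left(206 + 29 \left(-1 - 40\right)\right) - 2718528 = \left(206 + 29 \left(-41\right)\right) - 2718528 = \left(206 - 1189\right) - 2718528 = -983 - 2718528 = -2719511$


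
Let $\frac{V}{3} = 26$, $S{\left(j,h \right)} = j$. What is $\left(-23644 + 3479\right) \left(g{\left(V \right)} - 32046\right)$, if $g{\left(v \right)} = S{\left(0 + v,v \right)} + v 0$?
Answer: $644634720$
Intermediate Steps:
$V = 78$ ($V = 3 \cdot 26 = 78$)
$g{\left(v \right)} = v$ ($g{\left(v \right)} = \left(0 + v\right) + v 0 = v + 0 = v$)
$\left(-23644 + 3479\right) \left(g{\left(V \right)} - 32046\right) = \left(-23644 + 3479\right) \left(78 - 32046\right) = \left(-20165\right) \left(-31968\right) = 644634720$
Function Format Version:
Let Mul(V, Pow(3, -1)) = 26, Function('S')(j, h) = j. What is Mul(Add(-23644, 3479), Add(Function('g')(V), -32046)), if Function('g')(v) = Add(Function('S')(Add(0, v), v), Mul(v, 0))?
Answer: 644634720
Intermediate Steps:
V = 78 (V = Mul(3, 26) = 78)
Function('g')(v) = v (Function('g')(v) = Add(Add(0, v), Mul(v, 0)) = Add(v, 0) = v)
Mul(Add(-23644, 3479), Add(Function('g')(V), -32046)) = Mul(Add(-23644, 3479), Add(78, -32046)) = Mul(-20165, -31968) = 644634720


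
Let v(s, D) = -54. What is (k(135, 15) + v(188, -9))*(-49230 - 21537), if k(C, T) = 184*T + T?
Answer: -192557007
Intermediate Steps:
k(C, T) = 185*T
(k(135, 15) + v(188, -9))*(-49230 - 21537) = (185*15 - 54)*(-49230 - 21537) = (2775 - 54)*(-70767) = 2721*(-70767) = -192557007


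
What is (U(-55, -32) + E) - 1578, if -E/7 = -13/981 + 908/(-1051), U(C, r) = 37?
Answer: -1582487894/1031031 ≈ -1534.9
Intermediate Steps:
E = 6330877/1031031 (E = -7*(-13/981 + 908/(-1051)) = -7*(-13*1/981 + 908*(-1/1051)) = -7*(-13/981 - 908/1051) = -7*(-904411/1031031) = 6330877/1031031 ≈ 6.1403)
(U(-55, -32) + E) - 1578 = (37 + 6330877/1031031) - 1578 = 44479024/1031031 - 1578 = -1582487894/1031031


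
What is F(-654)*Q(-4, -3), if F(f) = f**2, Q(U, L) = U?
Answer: -1710864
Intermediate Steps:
F(-654)*Q(-4, -3) = (-654)**2*(-4) = 427716*(-4) = -1710864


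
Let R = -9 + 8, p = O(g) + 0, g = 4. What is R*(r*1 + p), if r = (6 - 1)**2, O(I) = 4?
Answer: -29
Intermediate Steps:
r = 25 (r = 5**2 = 25)
p = 4 (p = 4 + 0 = 4)
R = -1
R*(r*1 + p) = -(25*1 + 4) = -(25 + 4) = -1*29 = -29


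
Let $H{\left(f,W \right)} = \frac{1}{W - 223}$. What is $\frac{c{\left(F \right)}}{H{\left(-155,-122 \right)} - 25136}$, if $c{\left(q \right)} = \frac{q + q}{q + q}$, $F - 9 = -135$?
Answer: $- \frac{345}{8671921} \approx -3.9784 \cdot 10^{-5}$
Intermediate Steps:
$H{\left(f,W \right)} = \frac{1}{-223 + W}$
$F = -126$ ($F = 9 - 135 = -126$)
$c{\left(q \right)} = 1$ ($c{\left(q \right)} = \frac{2 q}{2 q} = 2 q \frac{1}{2 q} = 1$)
$\frac{c{\left(F \right)}}{H{\left(-155,-122 \right)} - 25136} = 1 \frac{1}{\frac{1}{-223 - 122} - 25136} = 1 \frac{1}{\frac{1}{-345} - 25136} = 1 \frac{1}{- \frac{1}{345} - 25136} = 1 \frac{1}{- \frac{8671921}{345}} = 1 \left(- \frac{345}{8671921}\right) = - \frac{345}{8671921}$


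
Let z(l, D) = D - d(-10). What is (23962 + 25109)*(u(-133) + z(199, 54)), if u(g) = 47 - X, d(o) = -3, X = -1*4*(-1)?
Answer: 4907100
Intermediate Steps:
X = 4 (X = -4*(-1) = 4)
z(l, D) = 3 + D (z(l, D) = D - 1*(-3) = D + 3 = 3 + D)
u(g) = 43 (u(g) = 47 - 1*4 = 47 - 4 = 43)
(23962 + 25109)*(u(-133) + z(199, 54)) = (23962 + 25109)*(43 + (3 + 54)) = 49071*(43 + 57) = 49071*100 = 4907100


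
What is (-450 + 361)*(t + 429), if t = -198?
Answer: -20559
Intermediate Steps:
(-450 + 361)*(t + 429) = (-450 + 361)*(-198 + 429) = -89*231 = -20559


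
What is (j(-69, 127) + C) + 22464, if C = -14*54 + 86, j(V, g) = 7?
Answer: 21801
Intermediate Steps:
C = -670 (C = -756 + 86 = -670)
(j(-69, 127) + C) + 22464 = (7 - 670) + 22464 = -663 + 22464 = 21801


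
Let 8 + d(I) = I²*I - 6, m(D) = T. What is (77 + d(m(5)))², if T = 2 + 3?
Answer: 35344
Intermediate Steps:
T = 5
m(D) = 5
d(I) = -14 + I³ (d(I) = -8 + (I²*I - 6) = -8 + (I³ - 6) = -8 + (-6 + I³) = -14 + I³)
(77 + d(m(5)))² = (77 + (-14 + 5³))² = (77 + (-14 + 125))² = (77 + 111)² = 188² = 35344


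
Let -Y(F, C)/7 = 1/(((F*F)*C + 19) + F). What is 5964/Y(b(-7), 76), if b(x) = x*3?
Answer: -28553928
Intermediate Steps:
b(x) = 3*x
Y(F, C) = -7/(19 + F + C*F**2) (Y(F, C) = -7/(((F*F)*C + 19) + F) = -7/((F**2*C + 19) + F) = -7/((C*F**2 + 19) + F) = -7/((19 + C*F**2) + F) = -7/(19 + F + C*F**2))
5964/Y(b(-7), 76) = 5964/((-7/(19 + 3*(-7) + 76*(3*(-7))**2))) = 5964/((-7/(19 - 21 + 76*(-21)**2))) = 5964/((-7/(19 - 21 + 76*441))) = 5964/((-7/(19 - 21 + 33516))) = 5964/((-7/33514)) = 5964/((-7*1/33514)) = 5964/(-7/33514) = 5964*(-33514/7) = -28553928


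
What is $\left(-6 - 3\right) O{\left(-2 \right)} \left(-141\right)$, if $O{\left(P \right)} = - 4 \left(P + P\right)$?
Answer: $20304$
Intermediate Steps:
$O{\left(P \right)} = - 8 P$ ($O{\left(P \right)} = - 4 \cdot 2 P = - 8 P$)
$\left(-6 - 3\right) O{\left(-2 \right)} \left(-141\right) = \left(-6 - 3\right) \left(\left(-8\right) \left(-2\right)\right) \left(-141\right) = \left(-9\right) 16 \left(-141\right) = \left(-144\right) \left(-141\right) = 20304$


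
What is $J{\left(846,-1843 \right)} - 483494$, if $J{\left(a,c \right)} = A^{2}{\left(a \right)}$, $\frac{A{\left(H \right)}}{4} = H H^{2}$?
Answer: $5866001381026423642$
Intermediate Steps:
$A{\left(H \right)} = 4 H^{3}$ ($A{\left(H \right)} = 4 H H^{2} = 4 H^{3}$)
$J{\left(a,c \right)} = 16 a^{6}$ ($J{\left(a,c \right)} = \left(4 a^{3}\right)^{2} = 16 a^{6}$)
$J{\left(846,-1843 \right)} - 483494 = 16 \cdot 846^{6} - 483494 = 16 \cdot 366625086314181696 - 483494 = 5866001381026907136 - 483494 = 5866001381026423642$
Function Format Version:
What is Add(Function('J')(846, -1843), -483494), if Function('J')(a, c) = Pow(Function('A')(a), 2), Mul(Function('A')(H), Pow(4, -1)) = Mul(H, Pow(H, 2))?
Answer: 5866001381026423642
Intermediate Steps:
Function('A')(H) = Mul(4, Pow(H, 3)) (Function('A')(H) = Mul(4, Mul(H, Pow(H, 2))) = Mul(4, Pow(H, 3)))
Function('J')(a, c) = Mul(16, Pow(a, 6)) (Function('J')(a, c) = Pow(Mul(4, Pow(a, 3)), 2) = Mul(16, Pow(a, 6)))
Add(Function('J')(846, -1843), -483494) = Add(Mul(16, Pow(846, 6)), -483494) = Add(Mul(16, 366625086314181696), -483494) = Add(5866001381026907136, -483494) = 5866001381026423642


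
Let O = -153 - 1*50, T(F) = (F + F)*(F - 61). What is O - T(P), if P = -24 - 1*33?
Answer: -13655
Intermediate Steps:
P = -57 (P = -24 - 33 = -57)
T(F) = 2*F*(-61 + F) (T(F) = (2*F)*(-61 + F) = 2*F*(-61 + F))
O = -203 (O = -153 - 50 = -203)
O - T(P) = -203 - 2*(-57)*(-61 - 57) = -203 - 2*(-57)*(-118) = -203 - 1*13452 = -203 - 13452 = -13655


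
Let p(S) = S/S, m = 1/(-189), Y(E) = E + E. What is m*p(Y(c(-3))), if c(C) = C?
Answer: -1/189 ≈ -0.0052910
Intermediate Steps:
Y(E) = 2*E
m = -1/189 ≈ -0.0052910
p(S) = 1
m*p(Y(c(-3))) = -1/189*1 = -1/189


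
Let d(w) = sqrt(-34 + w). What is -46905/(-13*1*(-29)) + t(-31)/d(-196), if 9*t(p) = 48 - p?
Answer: -46905/377 - 79*I*sqrt(230)/2070 ≈ -124.42 - 0.57879*I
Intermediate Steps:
t(p) = 16/3 - p/9 (t(p) = (48 - p)/9 = 16/3 - p/9)
-46905/(-13*1*(-29)) + t(-31)/d(-196) = -46905/(-13*1*(-29)) + (16/3 - 1/9*(-31))/(sqrt(-34 - 196)) = -46905/((-13*(-29))) + (16/3 + 31/9)/(sqrt(-230)) = -46905/377 + 79/(9*((I*sqrt(230)))) = -46905*1/377 + 79*(-I*sqrt(230)/230)/9 = -46905/377 - 79*I*sqrt(230)/2070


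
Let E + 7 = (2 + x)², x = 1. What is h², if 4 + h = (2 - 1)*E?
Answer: 4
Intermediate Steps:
E = 2 (E = -7 + (2 + 1)² = -7 + 3² = -7 + 9 = 2)
h = -2 (h = -4 + (2 - 1)*2 = -4 + 1*2 = -4 + 2 = -2)
h² = (-2)² = 4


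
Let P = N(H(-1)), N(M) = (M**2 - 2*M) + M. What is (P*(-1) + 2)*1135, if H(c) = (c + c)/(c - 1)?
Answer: 2270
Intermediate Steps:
H(c) = 2*c/(-1 + c) (H(c) = (2*c)/(-1 + c) = 2*c/(-1 + c))
N(M) = M**2 - M
P = 0 (P = (2*(-1)/(-1 - 1))*(-1 + 2*(-1)/(-1 - 1)) = (2*(-1)/(-2))*(-1 + 2*(-1)/(-2)) = (2*(-1)*(-1/2))*(-1 + 2*(-1)*(-1/2)) = 1*(-1 + 1) = 1*0 = 0)
(P*(-1) + 2)*1135 = (0*(-1) + 2)*1135 = (0 + 2)*1135 = 2*1135 = 2270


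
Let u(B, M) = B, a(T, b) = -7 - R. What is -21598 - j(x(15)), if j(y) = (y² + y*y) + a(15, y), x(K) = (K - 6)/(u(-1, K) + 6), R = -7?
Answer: -540112/25 ≈ -21604.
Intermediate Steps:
a(T, b) = 0 (a(T, b) = -7 - 1*(-7) = -7 + 7 = 0)
x(K) = -6/5 + K/5 (x(K) = (K - 6)/(-1 + 6) = (-6 + K)/5 = (-6 + K)*(⅕) = -6/5 + K/5)
j(y) = 2*y² (j(y) = (y² + y*y) + 0 = (y² + y²) + 0 = 2*y² + 0 = 2*y²)
-21598 - j(x(15)) = -21598 - 2*(-6/5 + (⅕)*15)² = -21598 - 2*(-6/5 + 3)² = -21598 - 2*(9/5)² = -21598 - 2*81/25 = -21598 - 1*162/25 = -21598 - 162/25 = -540112/25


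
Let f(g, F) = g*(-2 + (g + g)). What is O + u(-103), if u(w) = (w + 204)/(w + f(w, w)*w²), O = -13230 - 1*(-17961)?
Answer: 1075295331704/227287113 ≈ 4731.0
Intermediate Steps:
f(g, F) = g*(-2 + 2*g)
O = 4731 (O = -13230 + 17961 = 4731)
u(w) = (204 + w)/(w + 2*w³*(-1 + w)) (u(w) = (w + 204)/(w + (2*w*(-1 + w))*w²) = (204 + w)/(w + 2*w³*(-1 + w)))
O + u(-103) = 4731 + (204 - 103)/((-103)*(1 + 2*(-103)²*(-1 - 103))) = 4731 - 1/103*101/(1 + 2*10609*(-104)) = 4731 - 1/103*101/(1 - 2206672) = 4731 - 1/103*101/(-2206671) = 4731 - 1/103*(-1/2206671)*101 = 4731 + 101/227287113 = 1075295331704/227287113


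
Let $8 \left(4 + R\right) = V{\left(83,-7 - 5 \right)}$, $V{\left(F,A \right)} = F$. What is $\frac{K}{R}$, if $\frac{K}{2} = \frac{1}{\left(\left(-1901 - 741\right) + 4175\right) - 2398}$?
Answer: $- \frac{16}{44115} \approx -0.00036269$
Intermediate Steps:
$R = \frac{51}{8}$ ($R = -4 + \frac{1}{8} \cdot 83 = -4 + \frac{83}{8} = \frac{51}{8} \approx 6.375$)
$K = - \frac{2}{865}$ ($K = \frac{2}{\left(\left(-1901 - 741\right) + 4175\right) - 2398} = \frac{2}{\left(-2642 + 4175\right) - 2398} = \frac{2}{1533 - 2398} = \frac{2}{-865} = 2 \left(- \frac{1}{865}\right) = - \frac{2}{865} \approx -0.0023121$)
$\frac{K}{R} = - \frac{2}{865 \cdot \frac{51}{8}} = \left(- \frac{2}{865}\right) \frac{8}{51} = - \frac{16}{44115}$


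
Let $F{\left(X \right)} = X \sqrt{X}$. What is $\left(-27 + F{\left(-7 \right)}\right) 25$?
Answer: $-675 - 175 i \sqrt{7} \approx -675.0 - 463.01 i$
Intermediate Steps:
$F{\left(X \right)} = X^{\frac{3}{2}}$
$\left(-27 + F{\left(-7 \right)}\right) 25 = \left(-27 + \left(-7\right)^{\frac{3}{2}}\right) 25 = \left(-27 - 7 i \sqrt{7}\right) 25 = -675 - 175 i \sqrt{7}$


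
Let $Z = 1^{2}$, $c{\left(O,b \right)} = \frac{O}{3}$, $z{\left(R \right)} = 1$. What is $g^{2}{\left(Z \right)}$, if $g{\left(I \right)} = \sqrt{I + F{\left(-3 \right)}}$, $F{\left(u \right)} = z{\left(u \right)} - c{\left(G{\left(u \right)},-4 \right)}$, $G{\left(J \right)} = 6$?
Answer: $0$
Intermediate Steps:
$c{\left(O,b \right)} = \frac{O}{3}$ ($c{\left(O,b \right)} = O \frac{1}{3} = \frac{O}{3}$)
$Z = 1$
$F{\left(u \right)} = -1$ ($F{\left(u \right)} = 1 - \frac{1}{3} \cdot 6 = 1 - 2 = -1$)
$g{\left(I \right)} = \sqrt{-1 + I}$ ($g{\left(I \right)} = \sqrt{I - 1} = \sqrt{-1 + I}$)
$g^{2}{\left(Z \right)} = \left(\sqrt{-1 + 1}\right)^{2} = \left(\sqrt{0}\right)^{2} = 0^{2} = 0$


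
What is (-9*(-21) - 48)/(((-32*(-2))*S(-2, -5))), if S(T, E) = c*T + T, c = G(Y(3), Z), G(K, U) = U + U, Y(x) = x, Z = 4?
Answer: -47/384 ≈ -0.12240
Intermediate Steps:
G(K, U) = 2*U
c = 8 (c = 2*4 = 8)
S(T, E) = 9*T (S(T, E) = 8*T + T = 9*T)
(-9*(-21) - 48)/(((-32*(-2))*S(-2, -5))) = (-9*(-21) - 48)/(((-32*(-2))*(9*(-2)))) = (189 - 48)/((64*(-18))) = 141/(-1152) = 141*(-1/1152) = -47/384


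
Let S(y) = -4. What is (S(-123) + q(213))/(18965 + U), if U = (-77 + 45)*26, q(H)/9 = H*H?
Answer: 408317/18133 ≈ 22.518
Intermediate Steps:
q(H) = 9*H**2 (q(H) = 9*(H*H) = 9*H**2)
U = -832 (U = -32*26 = -832)
(S(-123) + q(213))/(18965 + U) = (-4 + 9*213**2)/(18965 - 832) = (-4 + 9*45369)/18133 = (-4 + 408321)*(1/18133) = 408317*(1/18133) = 408317/18133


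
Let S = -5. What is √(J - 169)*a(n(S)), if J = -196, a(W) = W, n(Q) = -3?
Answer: -3*I*√365 ≈ -57.315*I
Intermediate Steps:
√(J - 169)*a(n(S)) = √(-196 - 169)*(-3) = √(-365)*(-3) = (I*√365)*(-3) = -3*I*√365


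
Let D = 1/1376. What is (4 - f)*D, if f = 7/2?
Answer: 1/2752 ≈ 0.00036337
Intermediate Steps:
f = 7/2 (f = 7*(½) = 7/2 ≈ 3.5000)
D = 1/1376 ≈ 0.00072674
(4 - f)*D = (4 - 1*7/2)*(1/1376) = (4 - 7/2)*(1/1376) = (½)*(1/1376) = 1/2752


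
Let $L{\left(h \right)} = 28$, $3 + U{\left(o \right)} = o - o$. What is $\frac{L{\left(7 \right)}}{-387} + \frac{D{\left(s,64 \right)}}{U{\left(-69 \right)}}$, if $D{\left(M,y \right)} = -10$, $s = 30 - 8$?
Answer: $\frac{1262}{387} \approx 3.261$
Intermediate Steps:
$U{\left(o \right)} = -3$ ($U{\left(o \right)} = -3 + \left(o - o\right) = -3 + 0 = -3$)
$s = 22$ ($s = 30 - 8 = 22$)
$\frac{L{\left(7 \right)}}{-387} + \frac{D{\left(s,64 \right)}}{U{\left(-69 \right)}} = \frac{28}{-387} - \frac{10}{-3} = 28 \left(- \frac{1}{387}\right) - - \frac{10}{3} = - \frac{28}{387} + \frac{10}{3} = \frac{1262}{387}$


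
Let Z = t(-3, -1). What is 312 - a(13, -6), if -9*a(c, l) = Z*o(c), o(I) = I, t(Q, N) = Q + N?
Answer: 2756/9 ≈ 306.22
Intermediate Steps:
t(Q, N) = N + Q
Z = -4 (Z = -1 - 3 = -4)
a(c, l) = 4*c/9 (a(c, l) = -(-4)*c/9 = 4*c/9)
312 - a(13, -6) = 312 - 4*13/9 = 312 - 1*52/9 = 312 - 52/9 = 2756/9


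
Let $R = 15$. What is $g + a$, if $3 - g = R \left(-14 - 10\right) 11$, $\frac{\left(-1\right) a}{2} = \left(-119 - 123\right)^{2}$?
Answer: $-113165$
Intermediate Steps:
$a = -117128$ ($a = - 2 \left(-119 - 123\right)^{2} = - 2 \left(-242\right)^{2} = \left(-2\right) 58564 = -117128$)
$g = 3963$ ($g = 3 - 15 \left(-14 - 10\right) 11 = 3 - 15 \left(-24\right) 11 = 3 - \left(-360\right) 11 = 3 - -3960 = 3 + 3960 = 3963$)
$g + a = 3963 - 117128 = -113165$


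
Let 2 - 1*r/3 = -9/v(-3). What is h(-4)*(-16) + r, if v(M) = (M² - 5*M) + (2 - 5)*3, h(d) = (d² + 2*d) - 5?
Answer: -201/5 ≈ -40.200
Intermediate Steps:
h(d) = -5 + d² + 2*d
v(M) = -9 + M² - 5*M (v(M) = (M² - 5*M) - 3*3 = (M² - 5*M) - 9 = -9 + M² - 5*M)
r = 39/5 (r = 6 - (-27)/(-9 + (-3)² - 5*(-3)) = 6 - (-27)/(-9 + 9 + 15) = 6 - (-27)/15 = 6 - 3*(-⅗) = 6 + 9/5 = 39/5 ≈ 7.8000)
h(-4)*(-16) + r = (-5 + (-4)² + 2*(-4))*(-16) + 39/5 = (-5 + 16 - 8)*(-16) + 39/5 = 3*(-16) + 39/5 = -48 + 39/5 = -201/5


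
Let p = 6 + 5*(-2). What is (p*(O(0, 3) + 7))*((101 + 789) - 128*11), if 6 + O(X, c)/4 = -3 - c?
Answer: -84952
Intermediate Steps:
O(X, c) = -36 - 4*c (O(X, c) = -24 + 4*(-3 - c) = -24 + (-12 - 4*c) = -36 - 4*c)
p = -4 (p = 6 - 10 = -4)
(p*(O(0, 3) + 7))*((101 + 789) - 128*11) = (-4*((-36 - 4*3) + 7))*((101 + 789) - 128*11) = (-4*((-36 - 12) + 7))*(890 - 1408) = -4*(-48 + 7)*(-518) = -4*(-41)*(-518) = 164*(-518) = -84952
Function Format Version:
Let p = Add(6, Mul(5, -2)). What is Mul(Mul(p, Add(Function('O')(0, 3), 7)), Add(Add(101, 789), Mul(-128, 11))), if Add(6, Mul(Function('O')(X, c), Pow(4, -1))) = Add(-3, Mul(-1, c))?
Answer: -84952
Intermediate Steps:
Function('O')(X, c) = Add(-36, Mul(-4, c)) (Function('O')(X, c) = Add(-24, Mul(4, Add(-3, Mul(-1, c)))) = Add(-24, Add(-12, Mul(-4, c))) = Add(-36, Mul(-4, c)))
p = -4 (p = Add(6, -10) = -4)
Mul(Mul(p, Add(Function('O')(0, 3), 7)), Add(Add(101, 789), Mul(-128, 11))) = Mul(Mul(-4, Add(Add(-36, Mul(-4, 3)), 7)), Add(Add(101, 789), Mul(-128, 11))) = Mul(Mul(-4, Add(Add(-36, -12), 7)), Add(890, -1408)) = Mul(Mul(-4, Add(-48, 7)), -518) = Mul(Mul(-4, -41), -518) = Mul(164, -518) = -84952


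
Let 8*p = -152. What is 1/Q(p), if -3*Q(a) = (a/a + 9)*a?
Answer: 3/190 ≈ 0.015789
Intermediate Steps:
p = -19 (p = (⅛)*(-152) = -19)
Q(a) = -10*a/3 (Q(a) = -(a/a + 9)*a/3 = -(1 + 9)*a/3 = -10*a/3)
1/Q(p) = 1/(-10/3*(-19)) = 1/(190/3) = 3/190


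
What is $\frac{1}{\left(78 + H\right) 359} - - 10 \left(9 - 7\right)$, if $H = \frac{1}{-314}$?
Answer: $\frac{175845694}{8792269} \approx 20.0$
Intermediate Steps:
$H = - \frac{1}{314} \approx -0.0031847$
$\frac{1}{\left(78 + H\right) 359} - - 10 \left(9 - 7\right) = \frac{1}{\left(78 - \frac{1}{314}\right) 359} - - 10 \left(9 - 7\right) = \frac{1}{\frac{24491}{314}} \cdot \frac{1}{359} - \left(-10\right) 2 = \frac{314}{24491} \cdot \frac{1}{359} - -20 = \frac{314}{8792269} + 20 = \frac{175845694}{8792269}$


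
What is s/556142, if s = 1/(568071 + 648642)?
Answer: 1/676665201246 ≈ 1.4778e-12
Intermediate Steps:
s = 1/1216713 ≈ 8.2189e-7
s/556142 = (1/1216713)/556142 = (1/1216713)*(1/556142) = 1/676665201246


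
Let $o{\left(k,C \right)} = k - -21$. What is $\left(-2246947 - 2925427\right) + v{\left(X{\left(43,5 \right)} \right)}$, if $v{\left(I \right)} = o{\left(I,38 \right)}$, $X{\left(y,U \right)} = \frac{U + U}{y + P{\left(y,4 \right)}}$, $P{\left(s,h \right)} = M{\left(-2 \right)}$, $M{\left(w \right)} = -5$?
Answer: $- \frac{98274702}{19} \approx -5.1724 \cdot 10^{6}$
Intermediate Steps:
$P{\left(s,h \right)} = -5$
$X{\left(y,U \right)} = \frac{2 U}{-5 + y}$ ($X{\left(y,U \right)} = \frac{U + U}{y - 5} = \frac{2 U}{-5 + y}$)
$o{\left(k,C \right)} = 21 + k$ ($o{\left(k,C \right)} = k + 21 = 21 + k$)
$v{\left(I \right)} = 21 + I$
$\left(-2246947 - 2925427\right) + v{\left(X{\left(43,5 \right)} \right)} = \left(-2246947 - 2925427\right) + \left(21 + 2 \cdot 5 \frac{1}{-5 + 43}\right) = -5172374 + \left(21 + 2 \cdot 5 \cdot \frac{1}{38}\right) = -5172374 + \left(21 + \frac{5}{19}\right) = -5172374 + \frac{404}{19} = - \frac{98274702}{19}$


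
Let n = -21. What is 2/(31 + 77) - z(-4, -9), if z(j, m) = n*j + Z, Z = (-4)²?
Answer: -5399/54 ≈ -99.981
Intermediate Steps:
Z = 16
z(j, m) = 16 - 21*j (z(j, m) = -21*j + 16 = 16 - 21*j)
2/(31 + 77) - z(-4, -9) = 2/(31 + 77) - (16 - 21*(-4)) = 2/108 - (16 + 84) = (1/108)*2 - 1*100 = 1/54 - 100 = -5399/54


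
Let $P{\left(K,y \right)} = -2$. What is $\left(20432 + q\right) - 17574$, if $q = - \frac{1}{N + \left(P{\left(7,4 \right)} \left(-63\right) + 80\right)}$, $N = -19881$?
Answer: $\frac{56231151}{19675} \approx 2858.0$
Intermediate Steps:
$q = \frac{1}{19675}$ ($q = - \frac{1}{-19881 + \left(\left(-2\right) \left(-63\right) + 80\right)} = - \frac{1}{-19881 + \left(126 + 80\right)} = - \frac{1}{-19881 + 206} = - \frac{1}{-19675} = \left(-1\right) \left(- \frac{1}{19675}\right) = \frac{1}{19675} \approx 5.0826 \cdot 10^{-5}$)
$\left(20432 + q\right) - 17574 = \left(20432 + \frac{1}{19675}\right) - 17574 = \frac{401999601}{19675} - 17574 = \frac{56231151}{19675}$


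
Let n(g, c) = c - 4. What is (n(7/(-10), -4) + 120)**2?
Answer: 12544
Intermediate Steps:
n(g, c) = -4 + c
(n(7/(-10), -4) + 120)**2 = ((-4 - 4) + 120)**2 = (-8 + 120)**2 = 112**2 = 12544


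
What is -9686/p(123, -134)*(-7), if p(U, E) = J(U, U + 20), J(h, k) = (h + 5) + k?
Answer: 67802/271 ≈ 250.19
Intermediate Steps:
J(h, k) = 5 + h + k (J(h, k) = (5 + h) + k = 5 + h + k)
p(U, E) = 25 + 2*U (p(U, E) = 5 + U + (U + 20) = 5 + U + (20 + U) = 25 + 2*U)
-9686/p(123, -134)*(-7) = -9686/(25 + 2*123)*(-7) = -9686/(25 + 246)*(-7) = -9686/271*(-7) = 67802/271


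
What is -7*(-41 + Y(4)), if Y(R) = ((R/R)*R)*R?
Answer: 175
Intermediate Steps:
Y(R) = R² (Y(R) = (1*R)*R = R*R = R²)
-7*(-41 + Y(4)) = -7*(-41 + 4²) = -7*(-41 + 16) = -7*(-25) = 175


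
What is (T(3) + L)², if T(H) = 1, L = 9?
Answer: 100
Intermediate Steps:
(T(3) + L)² = (1 + 9)² = 10² = 100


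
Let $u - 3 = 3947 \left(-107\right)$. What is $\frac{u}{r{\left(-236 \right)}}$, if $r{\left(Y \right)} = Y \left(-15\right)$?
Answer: $- \frac{211163}{1770} \approx -119.3$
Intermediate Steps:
$r{\left(Y \right)} = - 15 Y$
$u = -422326$ ($u = 3 + 3947 \left(-107\right) = 3 - 422329 = -422326$)
$\frac{u}{r{\left(-236 \right)}} = - \frac{422326}{\left(-15\right) \left(-236\right)} = - \frac{422326}{3540} = \left(-422326\right) \frac{1}{3540} = - \frac{211163}{1770}$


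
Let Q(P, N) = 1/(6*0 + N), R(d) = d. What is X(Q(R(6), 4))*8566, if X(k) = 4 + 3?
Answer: 59962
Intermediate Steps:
Q(P, N) = 1/N (Q(P, N) = 1/(0 + N) = 1/N)
X(k) = 7
X(Q(R(6), 4))*8566 = 7*8566 = 59962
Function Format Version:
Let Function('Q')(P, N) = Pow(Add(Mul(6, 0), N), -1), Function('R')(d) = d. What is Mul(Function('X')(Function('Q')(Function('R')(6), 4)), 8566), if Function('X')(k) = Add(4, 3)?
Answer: 59962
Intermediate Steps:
Function('Q')(P, N) = Pow(N, -1) (Function('Q')(P, N) = Pow(Add(0, N), -1) = Pow(N, -1))
Function('X')(k) = 7
Mul(Function('X')(Function('Q')(Function('R')(6), 4)), 8566) = Mul(7, 8566) = 59962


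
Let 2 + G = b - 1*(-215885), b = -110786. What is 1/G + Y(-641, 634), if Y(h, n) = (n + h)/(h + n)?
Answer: 105098/105097 ≈ 1.0000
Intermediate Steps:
G = 105097 (G = -2 + (-110786 - 1*(-215885)) = -2 + (-110786 + 215885) = -2 + 105099 = 105097)
Y(h, n) = 1 (Y(h, n) = (h + n)/(h + n) = 1)
1/G + Y(-641, 634) = 1/105097 + 1 = 105098/105097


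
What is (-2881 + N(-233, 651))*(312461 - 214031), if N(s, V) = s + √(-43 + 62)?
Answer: -306511020 + 98430*√19 ≈ -3.0608e+8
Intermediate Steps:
N(s, V) = s + √19
(-2881 + N(-233, 651))*(312461 - 214031) = (-2881 + (-233 + √19))*(312461 - 214031) = (-3114 + √19)*98430 = -306511020 + 98430*√19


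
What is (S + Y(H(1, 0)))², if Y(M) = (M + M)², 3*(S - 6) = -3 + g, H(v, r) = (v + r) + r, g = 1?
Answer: 784/9 ≈ 87.111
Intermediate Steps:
H(v, r) = v + 2*r (H(v, r) = (r + v) + r = v + 2*r)
S = 16/3 (S = 6 + (-3 + 1)/3 = 6 + (⅓)*(-2) = 6 - ⅔ = 16/3 ≈ 5.3333)
Y(M) = 4*M² (Y(M) = (2*M)² = 4*M²)
(S + Y(H(1, 0)))² = (16/3 + 4*(1 + 2*0)²)² = (16/3 + 4*(1 + 0)²)² = (16/3 + 4*1²)² = (16/3 + 4*1)² = (16/3 + 4)² = (28/3)² = 784/9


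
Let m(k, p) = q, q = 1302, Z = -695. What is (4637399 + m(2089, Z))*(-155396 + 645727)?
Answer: 2274498900031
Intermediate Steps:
m(k, p) = 1302
(4637399 + m(2089, Z))*(-155396 + 645727) = (4637399 + 1302)*(-155396 + 645727) = 4638701*490331 = 2274498900031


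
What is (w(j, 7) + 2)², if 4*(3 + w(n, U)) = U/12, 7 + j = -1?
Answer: 1681/2304 ≈ 0.72960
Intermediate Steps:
j = -8 (j = -7 - 1 = -8)
w(n, U) = -3 + U/48 (w(n, U) = -3 + (U/12)/4 = -3 + U/48)
(w(j, 7) + 2)² = ((-3 + (1/48)*7) + 2)² = ((-3 + 7/48) + 2)² = (-137/48 + 2)² = (-41/48)² = 1681/2304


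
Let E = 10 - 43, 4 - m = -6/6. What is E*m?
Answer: -165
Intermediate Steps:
m = 5 (m = 4 - (-6)/6 = 4 - 1*(-1) = 4 + 1 = 5)
E = -33
E*m = -33*5 = -165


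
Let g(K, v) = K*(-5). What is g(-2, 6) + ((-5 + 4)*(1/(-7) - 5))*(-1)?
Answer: 34/7 ≈ 4.8571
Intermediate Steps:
g(K, v) = -5*K
g(-2, 6) + ((-5 + 4)*(1/(-7) - 5))*(-1) = -5*(-2) + ((-5 + 4)*(1/(-7) - 5))*(-1) = 10 - (-⅐ - 5)*(-1) = 10 - 1*(-36/7)*(-1) = 10 + (36/7)*(-1) = 10 - 36/7 = 34/7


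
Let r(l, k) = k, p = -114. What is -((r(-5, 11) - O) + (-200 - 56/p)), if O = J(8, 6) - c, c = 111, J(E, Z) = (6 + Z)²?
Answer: 12626/57 ≈ 221.51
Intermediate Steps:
O = 33 (O = (6 + 6)² - 1*111 = 12² - 111 = 144 - 111 = 33)
-((r(-5, 11) - O) + (-200 - 56/p)) = -((11 - 1*33) + (-200 - 56/(-114))) = -((11 - 33) + (-200 - 56*(-1)/114)) = -(-22 + (-200 - 1*(-28/57))) = -(-22 + (-200 + 28/57)) = -(-22 - 11372/57) = -1*(-12626/57) = 12626/57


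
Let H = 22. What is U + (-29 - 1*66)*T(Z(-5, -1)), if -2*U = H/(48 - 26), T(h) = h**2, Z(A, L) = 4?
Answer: -3041/2 ≈ -1520.5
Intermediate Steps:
U = -1/2 (U = -11/(48 - 26) = -11/22 = -1/2*1 = -1/2 ≈ -0.50000)
U + (-29 - 1*66)*T(Z(-5, -1)) = -1/2 + (-29 - 1*66)*4**2 = -1/2 + (-29 - 66)*16 = -1/2 - 95*16 = -1/2 - 1520 = -3041/2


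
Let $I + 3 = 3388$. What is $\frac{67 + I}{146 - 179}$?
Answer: $- \frac{3452}{33} \approx -104.61$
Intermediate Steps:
$I = 3385$ ($I = -3 + 3388 = 3385$)
$\frac{67 + I}{146 - 179} = \frac{67 + 3385}{146 - 179} = \frac{3452}{-33} = 3452 \left(- \frac{1}{33}\right) = - \frac{3452}{33}$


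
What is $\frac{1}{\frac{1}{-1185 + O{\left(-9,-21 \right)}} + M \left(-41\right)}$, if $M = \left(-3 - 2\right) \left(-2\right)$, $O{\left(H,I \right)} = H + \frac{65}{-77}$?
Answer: $- \frac{92003}{37721307} \approx -0.002439$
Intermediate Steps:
$O{\left(H,I \right)} = - \frac{65}{77} + H$ ($O{\left(H,I \right)} = H + 65 \left(- \frac{1}{77}\right) = H - \frac{65}{77} = - \frac{65}{77} + H$)
$M = 10$ ($M = \left(-5\right) \left(-2\right) = 10$)
$\frac{1}{\frac{1}{-1185 + O{\left(-9,-21 \right)}} + M \left(-41\right)} = \frac{1}{\frac{1}{-1185 - \frac{758}{77}} + 10 \left(-41\right)} = \frac{1}{\frac{1}{-1185 - \frac{758}{77}} - 410} = \frac{1}{\frac{1}{- \frac{92003}{77}} - 410} = \frac{1}{- \frac{77}{92003} - 410} = \frac{1}{- \frac{37721307}{92003}} = - \frac{92003}{37721307}$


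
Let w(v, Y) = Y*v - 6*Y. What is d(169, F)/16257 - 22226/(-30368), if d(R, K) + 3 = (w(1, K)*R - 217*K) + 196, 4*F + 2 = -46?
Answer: 377099449/246846288 ≈ 1.5277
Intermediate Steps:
F = -12 (F = -1/2 + (1/4)*(-46) = -1/2 - 23/2 = -12)
w(v, Y) = -6*Y + Y*v
d(R, K) = 193 - 217*K - 5*K*R (d(R, K) = -3 + (((K*(-6 + 1))*R - 217*K) + 196) = -3 + (((K*(-5))*R - 217*K) + 196) = -3 + (((-5*K)*R - 217*K) + 196) = -3 + ((-5*K*R - 217*K) + 196) = -3 + ((-217*K - 5*K*R) + 196) = -3 + (196 - 217*K - 5*K*R) = 193 - 217*K - 5*K*R)
d(169, F)/16257 - 22226/(-30368) = (193 - 217*(-12) - 5*(-12)*169)/16257 - 22226/(-30368) = (193 + 2604 + 10140)*(1/16257) - 22226*(-1/30368) = 12937*(1/16257) + 11113/15184 = 12937/16257 + 11113/15184 = 377099449/246846288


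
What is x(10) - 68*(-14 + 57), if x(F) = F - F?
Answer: -2924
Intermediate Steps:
x(F) = 0
x(10) - 68*(-14 + 57) = 0 - 68*(-14 + 57) = 0 - 68*43 = 0 - 2924 = -2924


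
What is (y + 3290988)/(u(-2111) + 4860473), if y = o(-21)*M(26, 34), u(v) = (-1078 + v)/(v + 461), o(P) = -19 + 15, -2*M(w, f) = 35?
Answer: 1810081900/2673261213 ≈ 0.67711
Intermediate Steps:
M(w, f) = -35/2 (M(w, f) = -1/2*35 = -35/2)
o(P) = -4
u(v) = (-1078 + v)/(461 + v)
y = 70 (y = -4*(-35/2) = 70)
(y + 3290988)/(u(-2111) + 4860473) = (70 + 3290988)/((-1078 - 2111)/(461 - 2111) + 4860473) = 3291058/(-3189/(-1650) + 4860473) = 3291058/(-1/1650*(-3189) + 4860473) = 3291058/(1063/550 + 4860473) = 3291058/(2673261213/550) = 3291058*(550/2673261213) = 1810081900/2673261213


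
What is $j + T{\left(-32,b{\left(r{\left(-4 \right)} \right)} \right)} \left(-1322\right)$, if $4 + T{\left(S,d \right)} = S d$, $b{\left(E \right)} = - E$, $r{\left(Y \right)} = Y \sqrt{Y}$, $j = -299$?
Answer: $4989 + 338432 i \approx 4989.0 + 3.3843 \cdot 10^{5} i$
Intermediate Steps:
$r{\left(Y \right)} = Y^{\frac{3}{2}}$
$T{\left(S,d \right)} = -4 + S d$
$j + T{\left(-32,b{\left(r{\left(-4 \right)} \right)} \right)} \left(-1322\right) = -299 + \left(-4 - 32 \left(- \left(-4\right)^{\frac{3}{2}}\right)\right) \left(-1322\right) = -299 + \left(-4 - 32 \left(- \left(-8\right) i\right)\right) \left(-1322\right) = -299 + \left(-4 - 32 \cdot 8 i\right) \left(-1322\right) = -299 + \left(-4 - 256 i\right) \left(-1322\right) = -299 + \left(5288 + 338432 i\right) = 4989 + 338432 i$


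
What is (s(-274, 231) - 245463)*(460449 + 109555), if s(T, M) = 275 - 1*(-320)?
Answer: -139575739472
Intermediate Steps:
s(T, M) = 595 (s(T, M) = 275 + 320 = 595)
(s(-274, 231) - 245463)*(460449 + 109555) = (595 - 245463)*(460449 + 109555) = -244868*570004 = -139575739472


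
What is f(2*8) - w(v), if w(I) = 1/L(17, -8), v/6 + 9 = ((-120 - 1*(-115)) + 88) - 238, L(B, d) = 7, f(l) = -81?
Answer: -568/7 ≈ -81.143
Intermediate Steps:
v = -984 (v = -54 + 6*(((-120 - 1*(-115)) + 88) - 238) = -54 + 6*(((-120 + 115) + 88) - 238) = -54 + 6*((-5 + 88) - 238) = -54 + 6*(83 - 238) = -54 + 6*(-155) = -54 - 930 = -984)
w(I) = ⅐ (w(I) = 1/7 = ⅐)
f(2*8) - w(v) = -81 - 1*⅐ = -81 - ⅐ = -568/7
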